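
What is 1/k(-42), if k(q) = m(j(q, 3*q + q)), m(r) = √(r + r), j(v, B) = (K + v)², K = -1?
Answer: √2/86 ≈ 0.016444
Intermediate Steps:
j(v, B) = (-1 + v)²
m(r) = √2*√r (m(r) = √(2*r) = √2*√r)
k(q) = √2*√((-1 + q)²)
1/k(-42) = 1/(√2*√((-1 - 42)²)) = 1/(√2*√((-43)²)) = 1/(√2*√1849) = 1/(√2*43) = 1/(43*√2) = √2/86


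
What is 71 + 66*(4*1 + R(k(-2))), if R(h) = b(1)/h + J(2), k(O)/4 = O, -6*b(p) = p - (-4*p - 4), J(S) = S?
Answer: 3835/8 ≈ 479.38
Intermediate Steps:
b(p) = -2/3 - 5*p/6 (b(p) = -(p - (-4*p - 4))/6 = -(p - (-4 - 4*p))/6 = -(p + (4 + 4*p))/6 = -(4 + 5*p)/6 = -2/3 - 5*p/6)
k(O) = 4*O
R(h) = 2 - 3/(2*h) (R(h) = (-2/3 - 5/6*1)/h + 2 = (-2/3 - 5/6)/h + 2 = -3/(2*h) + 2 = 2 - 3/(2*h))
71 + 66*(4*1 + R(k(-2))) = 71 + 66*(4*1 + (2 - 3/(2*(4*(-2))))) = 71 + 66*(4 + (2 - 3/2/(-8))) = 71 + 66*(4 + (2 - 3/2*(-1/8))) = 71 + 66*(4 + (2 + 3/16)) = 71 + 66*(4 + 35/16) = 71 + 66*(99/16) = 71 + 3267/8 = 3835/8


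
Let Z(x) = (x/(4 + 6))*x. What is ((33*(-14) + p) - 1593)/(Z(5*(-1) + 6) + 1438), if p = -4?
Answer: -20590/14381 ≈ -1.4317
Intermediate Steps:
Z(x) = x²/10 (Z(x) = (x/10)*x = x²/10)
((33*(-14) + p) - 1593)/(Z(5*(-1) + 6) + 1438) = ((33*(-14) - 4) - 1593)/((5*(-1) + 6)²/10 + 1438) = ((-462 - 4) - 1593)/((-5 + 6)²/10 + 1438) = (-466 - 1593)/((⅒)*1² + 1438) = -2059/((⅒)*1 + 1438) = -2059/(⅒ + 1438) = -2059/14381/10 = -2059*10/14381 = -20590/14381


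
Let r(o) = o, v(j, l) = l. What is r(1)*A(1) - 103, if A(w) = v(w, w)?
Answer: -102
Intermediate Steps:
A(w) = w
r(1)*A(1) - 103 = 1*1 - 103 = 1 - 103 = -102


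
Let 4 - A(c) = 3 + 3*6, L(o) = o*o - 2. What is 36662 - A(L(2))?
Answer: 36679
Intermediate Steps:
L(o) = -2 + o² (L(o) = o² - 2 = -2 + o²)
A(c) = -17 (A(c) = 4 - (3 + 3*6) = 4 - (3 + 18) = 4 - 1*21 = 4 - 21 = -17)
36662 - A(L(2)) = 36662 - 1*(-17) = 36662 + 17 = 36679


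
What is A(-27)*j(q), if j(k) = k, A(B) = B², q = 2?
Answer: 1458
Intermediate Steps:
A(-27)*j(q) = (-27)²*2 = 729*2 = 1458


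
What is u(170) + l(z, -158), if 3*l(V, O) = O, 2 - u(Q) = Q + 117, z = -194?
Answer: -1013/3 ≈ -337.67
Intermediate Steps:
u(Q) = -115 - Q (u(Q) = 2 - (Q + 117) = 2 - (117 + Q) = 2 + (-117 - Q) = -115 - Q)
l(V, O) = O/3
u(170) + l(z, -158) = (-115 - 1*170) + (⅓)*(-158) = (-115 - 170) - 158/3 = -285 - 158/3 = -1013/3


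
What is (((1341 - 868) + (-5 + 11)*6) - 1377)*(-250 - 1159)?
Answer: 1223012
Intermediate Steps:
(((1341 - 868) + (-5 + 11)*6) - 1377)*(-250 - 1159) = ((473 + 6*6) - 1377)*(-1409) = ((473 + 36) - 1377)*(-1409) = (509 - 1377)*(-1409) = -868*(-1409) = 1223012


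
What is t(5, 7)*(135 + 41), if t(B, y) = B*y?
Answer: 6160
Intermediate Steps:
t(5, 7)*(135 + 41) = (5*7)*(135 + 41) = 35*176 = 6160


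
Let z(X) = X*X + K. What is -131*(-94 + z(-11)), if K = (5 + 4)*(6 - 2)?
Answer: -8253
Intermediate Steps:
K = 36 (K = 9*4 = 36)
z(X) = 36 + X² (z(X) = X*X + 36 = X² + 36 = 36 + X²)
-131*(-94 + z(-11)) = -131*(-94 + (36 + (-11)²)) = -131*(-94 + (36 + 121)) = -131*(-94 + 157) = -131*63 = -8253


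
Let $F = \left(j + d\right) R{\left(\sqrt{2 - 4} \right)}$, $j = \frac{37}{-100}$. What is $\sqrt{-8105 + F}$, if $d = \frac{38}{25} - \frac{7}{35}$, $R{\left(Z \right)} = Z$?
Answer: $\frac{\sqrt{-810500 + 95 i \sqrt{2}}}{10} \approx 0.0074616 + 90.028 i$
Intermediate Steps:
$j = - \frac{37}{100}$ ($j = 37 \left(- \frac{1}{100}\right) = - \frac{37}{100} \approx -0.37$)
$d = \frac{33}{25}$ ($d = 38 \cdot \frac{1}{25} - \frac{1}{5} = \frac{38}{25} - \frac{1}{5} = \frac{33}{25} \approx 1.32$)
$F = \frac{19 i \sqrt{2}}{20}$ ($F = \left(- \frac{37}{100} + \frac{33}{25}\right) \sqrt{2 - 4} = \frac{19 \sqrt{-2}}{20} = \frac{19 i \sqrt{2}}{20} \approx 1.3435 i$)
$\sqrt{-8105 + F} = \sqrt{-8105 + \frac{19 i \sqrt{2}}{20}}$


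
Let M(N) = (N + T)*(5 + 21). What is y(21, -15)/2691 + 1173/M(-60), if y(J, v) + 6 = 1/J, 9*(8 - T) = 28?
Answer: -46015279/56058912 ≈ -0.82084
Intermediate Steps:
T = 44/9 (T = 8 - ⅑*28 = 8 - 28/9 = 44/9 ≈ 4.8889)
M(N) = 1144/9 + 26*N (M(N) = (N + 44/9)*(5 + 21) = (44/9 + N)*26 = 1144/9 + 26*N)
y(J, v) = -6 + 1/J
y(21, -15)/2691 + 1173/M(-60) = (-6 + 1/21)/2691 + 1173/(1144/9 + 26*(-60)) = (-6 + 1/21)*(1/2691) + 1173/(1144/9 - 1560) = -125/21*1/2691 + 1173/(-12896/9) = -125/56511 + 1173*(-9/12896) = -125/56511 - 10557/12896 = -46015279/56058912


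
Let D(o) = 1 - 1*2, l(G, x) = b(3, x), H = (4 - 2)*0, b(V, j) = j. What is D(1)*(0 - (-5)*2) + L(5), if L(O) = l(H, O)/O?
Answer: -9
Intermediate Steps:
H = 0 (H = 2*0 = 0)
l(G, x) = x
D(o) = -1 (D(o) = 1 - 2 = -1)
L(O) = 1 (L(O) = O/O = 1)
D(1)*(0 - (-5)*2) + L(5) = -(0 - (-5)*2) + 1 = -(0 - 1*(-10)) + 1 = -(0 + 10) + 1 = -1*10 + 1 = -10 + 1 = -9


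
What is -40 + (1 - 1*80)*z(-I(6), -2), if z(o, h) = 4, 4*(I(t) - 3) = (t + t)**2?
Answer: -356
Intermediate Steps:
I(t) = 3 + t**2 (I(t) = 3 + (t + t)**2/4 = 3 + (2*t)**2/4 = 3 + (4*t**2)/4 = 3 + t**2)
-40 + (1 - 1*80)*z(-I(6), -2) = -40 + (1 - 1*80)*4 = -40 + (1 - 80)*4 = -40 - 79*4 = -40 - 316 = -356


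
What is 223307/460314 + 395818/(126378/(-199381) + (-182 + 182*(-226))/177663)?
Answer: -230500564042110394165/504535728905424 ≈ -4.5686e+5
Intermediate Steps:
223307/460314 + 395818/(126378/(-199381) + (-182 + 182*(-226))/177663) = 223307*(1/460314) + 395818/(126378*(-1/199381) + (-182 - 41132)*(1/177663)) = 223307/460314 + 395818/(-18054/28483 - 41314*1/177663) = 223307/460314 + 395818/(-18054/28483 - 41314/177663) = 223307/460314 + 395818/(-4384274464/5060375229) = 223307/460314 + 395818*(-5060375229/4384274464) = 223307/460314 - 1001493801196161/2192137232 = -230500564042110394165/504535728905424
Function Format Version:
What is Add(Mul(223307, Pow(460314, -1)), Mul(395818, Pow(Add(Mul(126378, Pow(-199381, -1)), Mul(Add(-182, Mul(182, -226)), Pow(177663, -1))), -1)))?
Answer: Rational(-230500564042110394165, 504535728905424) ≈ -4.5686e+5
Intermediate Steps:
Add(Mul(223307, Pow(460314, -1)), Mul(395818, Pow(Add(Mul(126378, Pow(-199381, -1)), Mul(Add(-182, Mul(182, -226)), Pow(177663, -1))), -1))) = Add(Mul(223307, Rational(1, 460314)), Mul(395818, Pow(Add(Mul(126378, Rational(-1, 199381)), Mul(Add(-182, -41132), Rational(1, 177663))), -1))) = Add(Rational(223307, 460314), Mul(395818, Pow(Add(Rational(-18054, 28483), Mul(-41314, Rational(1, 177663))), -1))) = Add(Rational(223307, 460314), Mul(395818, Pow(Add(Rational(-18054, 28483), Rational(-41314, 177663)), -1))) = Add(Rational(223307, 460314), Mul(395818, Pow(Rational(-4384274464, 5060375229), -1))) = Add(Rational(223307, 460314), Mul(395818, Rational(-5060375229, 4384274464))) = Add(Rational(223307, 460314), Rational(-1001493801196161, 2192137232)) = Rational(-230500564042110394165, 504535728905424)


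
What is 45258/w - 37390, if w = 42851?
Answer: -1602153632/42851 ≈ -37389.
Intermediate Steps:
45258/w - 37390 = 45258/42851 - 37390 = -1602153632/42851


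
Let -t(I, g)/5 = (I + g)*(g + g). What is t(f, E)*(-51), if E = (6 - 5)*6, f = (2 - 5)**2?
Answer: 45900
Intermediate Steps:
f = 9 (f = (-3)**2 = 9)
E = 6 (E = 1*6 = 6)
t(I, g) = -10*g*(I + g) (t(I, g) = -5*(I + g)*(g + g) = -5*(I + g)*2*g = -10*g*(I + g))
t(f, E)*(-51) = -10*6*(9 + 6)*(-51) = -10*6*15*(-51) = -900*(-51) = 45900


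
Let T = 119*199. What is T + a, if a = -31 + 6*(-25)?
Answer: 23500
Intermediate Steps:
a = -181 (a = -31 - 150 = -181)
T = 23681
T + a = 23681 - 181 = 23500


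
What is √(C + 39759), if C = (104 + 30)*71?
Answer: √49273 ≈ 221.98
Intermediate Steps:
C = 9514 (C = 134*71 = 9514)
√(C + 39759) = √(9514 + 39759) = √49273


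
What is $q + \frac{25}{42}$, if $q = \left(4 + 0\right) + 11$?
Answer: $\frac{655}{42} \approx 15.595$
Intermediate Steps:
$q = 15$ ($q = 4 + 11 = 15$)
$q + \frac{25}{42} = 15 + \frac{25}{42} = \frac{655}{42}$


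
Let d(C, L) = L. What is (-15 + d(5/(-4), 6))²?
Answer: 81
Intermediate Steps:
(-15 + d(5/(-4), 6))² = (-15 + 6)² = (-9)² = 81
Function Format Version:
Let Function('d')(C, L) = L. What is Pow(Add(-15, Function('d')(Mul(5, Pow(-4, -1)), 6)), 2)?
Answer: 81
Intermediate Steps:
Pow(Add(-15, Function('d')(Mul(5, Pow(-4, -1)), 6)), 2) = Pow(Add(-15, 6), 2) = Pow(-9, 2) = 81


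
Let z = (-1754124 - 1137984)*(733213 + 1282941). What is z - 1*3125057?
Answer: -5830938237689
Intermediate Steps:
z = -5830935112632 (z = -2892108*2016154 = -5830935112632)
z - 1*3125057 = -5830935112632 - 1*3125057 = -5830935112632 - 3125057 = -5830938237689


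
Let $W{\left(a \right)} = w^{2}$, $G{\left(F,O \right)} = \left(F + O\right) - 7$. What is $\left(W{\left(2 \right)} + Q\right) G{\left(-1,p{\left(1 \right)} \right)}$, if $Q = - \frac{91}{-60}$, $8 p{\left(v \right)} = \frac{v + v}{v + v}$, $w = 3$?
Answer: $- \frac{13251}{160} \approx -82.819$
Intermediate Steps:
$p{\left(v \right)} = \frac{1}{8}$ ($p{\left(v \right)} = \frac{\left(v + v\right) \frac{1}{v + v}}{8} = \frac{2 v \frac{1}{2 v}}{8} = \frac{1}{8} \cdot 1 = \frac{1}{8}$)
$G{\left(F,O \right)} = -7 + F + O$
$W{\left(a \right)} = 9$ ($W{\left(a \right)} = 3^{2} = 9$)
$Q = \frac{91}{60}$ ($Q = \left(-91\right) \left(- \frac{1}{60}\right) = \frac{91}{60} \approx 1.5167$)
$\left(W{\left(2 \right)} + Q\right) G{\left(-1,p{\left(1 \right)} \right)} = \left(9 + \frac{91}{60}\right) \left(-7 - 1 + \frac{1}{8}\right) = \frac{631}{60} \left(- \frac{63}{8}\right) = - \frac{13251}{160}$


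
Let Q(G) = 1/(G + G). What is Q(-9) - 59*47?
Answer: -49915/18 ≈ -2773.1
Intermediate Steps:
Q(G) = 1/(2*G)
Q(-9) - 59*47 = (1/2)/(-9) - 59*47 = (1/2)*(-1/9) - 2773 = -1/18 - 2773 = -49915/18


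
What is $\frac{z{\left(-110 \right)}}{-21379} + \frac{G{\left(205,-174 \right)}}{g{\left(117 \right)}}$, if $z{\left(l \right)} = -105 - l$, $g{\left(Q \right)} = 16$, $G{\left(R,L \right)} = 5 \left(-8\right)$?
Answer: $- \frac{106905}{42758} \approx -2.5002$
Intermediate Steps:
$G{\left(R,L \right)} = -40$
$\frac{z{\left(-110 \right)}}{-21379} + \frac{G{\left(205,-174 \right)}}{g{\left(117 \right)}} = \frac{-105 - -110}{-21379} - \frac{40}{16} = \left(-105 + 110\right) \left(- \frac{1}{21379}\right) - \frac{5}{2} = 5 \left(- \frac{1}{21379}\right) - \frac{5}{2} = - \frac{5}{21379} - \frac{5}{2} = - \frac{106905}{42758}$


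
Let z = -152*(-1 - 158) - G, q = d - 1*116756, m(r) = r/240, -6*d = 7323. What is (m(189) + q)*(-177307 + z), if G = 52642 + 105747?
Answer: 367527377637/10 ≈ 3.6753e+10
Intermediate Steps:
d = -2441/2 (d = -⅙*7323 = -2441/2 ≈ -1220.5)
m(r) = r/240 (m(r) = r*(1/240) = r/240)
q = -235953/2 (q = -2441/2 - 1*116756 = -2441/2 - 116756 = -235953/2 ≈ -1.1798e+5)
G = 158389
z = -134221 (z = -152*(-1 - 158) - 1*158389 = -152*(-159) - 158389 = 24168 - 158389 = -134221)
(m(189) + q)*(-177307 + z) = ((1/240)*189 - 235953/2)*(-177307 - 134221) = (63/80 - 235953/2)*(-311528) = -9438057/80*(-311528) = 367527377637/10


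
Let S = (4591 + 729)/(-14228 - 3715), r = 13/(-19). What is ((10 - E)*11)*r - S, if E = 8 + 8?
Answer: 15496174/340917 ≈ 45.454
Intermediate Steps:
E = 16
r = -13/19 (r = 13*(-1/19) = -13/19 ≈ -0.68421)
S = -5320/17943 (S = 5320/(-17943) = 5320*(-1/17943) = -5320/17943 ≈ -0.29649)
((10 - E)*11)*r - S = ((10 - 1*16)*11)*(-13/19) - 1*(-5320/17943) = ((10 - 16)*11)*(-13/19) + 5320/17943 = -6*11*(-13/19) + 5320/17943 = -66*(-13/19) + 5320/17943 = 858/19 + 5320/17943 = 15496174/340917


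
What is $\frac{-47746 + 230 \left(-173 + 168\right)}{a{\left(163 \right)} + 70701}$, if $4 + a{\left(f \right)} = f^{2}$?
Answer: $- \frac{24448}{48633} \approx -0.5027$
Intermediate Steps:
$a{\left(f \right)} = -4 + f^{2}$
$\frac{-47746 + 230 \left(-173 + 168\right)}{a{\left(163 \right)} + 70701} = \frac{-47746 + 230 \left(-173 + 168\right)}{\left(-4 + 163^{2}\right) + 70701} = \frac{-47746 + 230 \left(-5\right)}{\left(-4 + 26569\right) + 70701} = \frac{-47746 - 1150}{26565 + 70701} = - \frac{48896}{97266} = \left(-48896\right) \frac{1}{97266} = - \frac{24448}{48633}$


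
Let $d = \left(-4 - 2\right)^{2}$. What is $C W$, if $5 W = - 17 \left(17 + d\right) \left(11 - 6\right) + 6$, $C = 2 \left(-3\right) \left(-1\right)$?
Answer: $- \frac{26994}{5} \approx -5398.8$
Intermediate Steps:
$d = 36$ ($d = \left(-6\right)^{2} = 36$)
$C = 6$ ($C = \left(-6\right) \left(-1\right) = 6$)
$W = - \frac{4499}{5}$ ($W = \frac{- 17 \left(17 + 36\right) \left(11 - 6\right) + 6}{5} = \frac{- 17 \cdot 53 \cdot 5 + 6}{5} = \frac{\left(-17\right) 265 + 6}{5} = \frac{-4505 + 6}{5} = \frac{1}{5} \left(-4499\right) = - \frac{4499}{5} \approx -899.8$)
$C W = 6 \left(- \frac{4499}{5}\right) = - \frac{26994}{5}$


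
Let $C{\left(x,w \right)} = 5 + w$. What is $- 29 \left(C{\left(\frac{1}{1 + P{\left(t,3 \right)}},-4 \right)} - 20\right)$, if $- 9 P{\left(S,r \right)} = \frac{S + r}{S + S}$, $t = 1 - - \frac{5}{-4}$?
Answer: $551$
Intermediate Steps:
$t = - \frac{1}{4}$ ($t = 1 - \left(-5\right) \left(- \frac{1}{4}\right) = 1 - \frac{5}{4} = - \frac{1}{4} \approx -0.25$)
$P{\left(S,r \right)} = - \frac{S + r}{18 S}$ ($P{\left(S,r \right)} = - \frac{\left(S + r\right) \frac{1}{S + S}}{9} = - \frac{\left(S + r\right) \frac{1}{2 S}}{9} = - \frac{\frac{1}{2} \frac{1}{S} \left(S + r\right)}{9} = - \frac{S + r}{18 S}$)
$- 29 \left(C{\left(\frac{1}{1 + P{\left(t,3 \right)}},-4 \right)} - 20\right) = - 29 \left(\left(5 - 4\right) - 20\right) = - 29 \left(1 - 20\right) = \left(-29\right) \left(-19\right) = 551$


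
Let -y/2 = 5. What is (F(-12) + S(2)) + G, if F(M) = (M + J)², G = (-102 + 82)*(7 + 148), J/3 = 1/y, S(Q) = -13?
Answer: -296171/100 ≈ -2961.7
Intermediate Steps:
y = -10 (y = -2*5 = -10)
J = -3/10 (J = 3/(-10) = 3*(-⅒) = -3/10 ≈ -0.30000)
G = -3100 (G = -20*155 = -3100)
F(M) = (-3/10 + M)² (F(M) = (M - 3/10)² = (-3/10 + M)²)
(F(-12) + S(2)) + G = ((-3 + 10*(-12))²/100 - 13) - 3100 = ((-3 - 120)²/100 - 13) - 3100 = ((1/100)*(-123)² - 13) - 3100 = ((1/100)*15129 - 13) - 3100 = (15129/100 - 13) - 3100 = 13829/100 - 3100 = -296171/100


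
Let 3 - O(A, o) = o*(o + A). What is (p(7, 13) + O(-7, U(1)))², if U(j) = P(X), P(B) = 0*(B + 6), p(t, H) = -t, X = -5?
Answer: 16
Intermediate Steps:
P(B) = 0 (P(B) = 0*(6 + B) = 0)
U(j) = 0
O(A, o) = 3 - o*(A + o) (O(A, o) = 3 - o*(o + A) = 3 - o*(A + o))
(p(7, 13) + O(-7, U(1)))² = (-1*7 + (3 - 1*0² - 1*(-7)*0))² = (-7 + (3 - 1*0 + 0))² = (-7 + (3 + 0 + 0))² = (-7 + 3)² = (-4)² = 16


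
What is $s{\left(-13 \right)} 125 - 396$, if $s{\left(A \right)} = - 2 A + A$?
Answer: $1229$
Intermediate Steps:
$s{\left(A \right)} = - A$
$s{\left(-13 \right)} 125 - 396 = \left(-1\right) \left(-13\right) 125 - 396 = 13 \cdot 125 - 396 = 1625 - 396 = 1229$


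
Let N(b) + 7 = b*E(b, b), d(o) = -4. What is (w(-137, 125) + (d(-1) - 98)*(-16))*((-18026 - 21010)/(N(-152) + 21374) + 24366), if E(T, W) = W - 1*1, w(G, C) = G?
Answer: 1625431248090/44623 ≈ 3.6426e+7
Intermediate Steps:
E(T, W) = -1 + W (E(T, W) = W - 1 = -1 + W)
N(b) = -7 + b*(-1 + b)
(w(-137, 125) + (d(-1) - 98)*(-16))*((-18026 - 21010)/(N(-152) + 21374) + 24366) = (-137 + (-4 - 98)*(-16))*((-18026 - 21010)/((-7 - 152*(-1 - 152)) + 21374) + 24366) = (-137 - 102*(-16))*(-39036/((-7 - 152*(-153)) + 21374) + 24366) = (-137 + 1632)*(-39036/((-7 + 23256) + 21374) + 24366) = 1495*(-39036/(23249 + 21374) + 24366) = 1495*(-39036/44623 + 24366) = 1495*(1087244982/44623) = 1625431248090/44623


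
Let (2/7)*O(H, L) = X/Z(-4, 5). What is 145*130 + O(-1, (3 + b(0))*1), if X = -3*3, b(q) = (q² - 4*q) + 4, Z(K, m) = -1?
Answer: 37763/2 ≈ 18882.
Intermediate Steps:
b(q) = 4 + q² - 4*q
X = -9
O(H, L) = 63/2 (O(H, L) = 7*(-9/(-1))/2 = 7*(-9*(-1))/2 = (7/2)*9 = 63/2)
145*130 + O(-1, (3 + b(0))*1) = 145*130 + 63/2 = 18850 + 63/2 = 37763/2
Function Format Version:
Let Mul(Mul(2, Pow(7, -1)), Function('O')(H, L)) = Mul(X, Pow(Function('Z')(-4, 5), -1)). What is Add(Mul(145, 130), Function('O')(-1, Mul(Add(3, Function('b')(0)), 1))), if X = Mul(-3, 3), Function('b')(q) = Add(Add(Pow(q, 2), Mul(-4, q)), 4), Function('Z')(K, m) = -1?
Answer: Rational(37763, 2) ≈ 18882.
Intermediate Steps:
Function('b')(q) = Add(4, Pow(q, 2), Mul(-4, q))
X = -9
Function('O')(H, L) = Rational(63, 2) (Function('O')(H, L) = Mul(Rational(7, 2), Mul(-9, Pow(-1, -1))) = Mul(Rational(7, 2), Mul(-9, -1)) = Mul(Rational(7, 2), 9) = Rational(63, 2))
Add(Mul(145, 130), Function('O')(-1, Mul(Add(3, Function('b')(0)), 1))) = Add(Mul(145, 130), Rational(63, 2)) = Add(18850, Rational(63, 2)) = Rational(37763, 2)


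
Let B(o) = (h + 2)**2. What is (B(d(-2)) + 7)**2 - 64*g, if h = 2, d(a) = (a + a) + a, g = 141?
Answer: -8495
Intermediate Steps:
d(a) = 3*a (d(a) = 2*a + a = 3*a)
B(o) = 16 (B(o) = (2 + 2)**2 = 4**2 = 16)
(B(d(-2)) + 7)**2 - 64*g = (16 + 7)**2 - 64*141 = 23**2 - 9024 = 529 - 9024 = -8495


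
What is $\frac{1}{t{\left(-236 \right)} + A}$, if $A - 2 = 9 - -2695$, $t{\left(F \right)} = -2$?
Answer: $\frac{1}{2704} \approx 0.00036982$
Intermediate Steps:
$A = 2706$ ($A = 2 + \left(9 - -2695\right) = 2 + \left(9 + 2695\right) = 2 + 2704 = 2706$)
$\frac{1}{t{\left(-236 \right)} + A} = \frac{1}{-2 + 2706} = \frac{1}{2704}$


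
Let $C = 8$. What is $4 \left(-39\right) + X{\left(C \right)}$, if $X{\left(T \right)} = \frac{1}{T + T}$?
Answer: $- \frac{2495}{16} \approx -155.94$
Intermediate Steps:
$X{\left(T \right)} = \frac{1}{2 T}$
$4 \left(-39\right) + X{\left(C \right)} = 4 \left(-39\right) + \frac{1}{2 \cdot 8} = -156 + \frac{1}{2} \cdot \frac{1}{8} = -156 + \frac{1}{16} = - \frac{2495}{16}$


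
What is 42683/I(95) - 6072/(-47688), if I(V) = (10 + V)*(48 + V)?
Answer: 88609916/29834805 ≈ 2.9700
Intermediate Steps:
42683/I(95) - 6072/(-47688) = 42683/(480 + 95**2 + 58*95) - 6072/(-47688) = 42683/(480 + 9025 + 5510) - 6072*(-1/47688) = 42683/15015 + 253/1987 = 88609916/29834805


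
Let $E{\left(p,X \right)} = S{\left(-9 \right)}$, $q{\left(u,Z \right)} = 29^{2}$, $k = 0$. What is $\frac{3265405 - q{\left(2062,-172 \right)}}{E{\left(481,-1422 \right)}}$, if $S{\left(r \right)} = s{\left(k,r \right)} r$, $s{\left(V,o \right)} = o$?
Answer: $\frac{1088188}{27} \approx 40303.0$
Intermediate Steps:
$q{\left(u,Z \right)} = 841$
$S{\left(r \right)} = r^{2}$ ($S{\left(r \right)} = r r = r^{2}$)
$E{\left(p,X \right)} = 81$ ($E{\left(p,X \right)} = \left(-9\right)^{2} = 81$)
$\frac{3265405 - q{\left(2062,-172 \right)}}{E{\left(481,-1422 \right)}} = \frac{3265405 - 841}{81} = \left(3265405 - 841\right) \frac{1}{81} = 3264564 \cdot \frac{1}{81} = \frac{1088188}{27}$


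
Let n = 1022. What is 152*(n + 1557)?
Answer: 392008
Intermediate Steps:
152*(n + 1557) = 152*(1022 + 1557) = 152*2579 = 392008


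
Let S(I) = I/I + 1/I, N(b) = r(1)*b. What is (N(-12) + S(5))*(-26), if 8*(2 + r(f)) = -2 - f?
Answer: -3861/5 ≈ -772.20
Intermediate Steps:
r(f) = -9/4 - f/8 (r(f) = -2 + (-2 - f)/8 = -2 + (-¼ - f/8) = -9/4 - f/8)
N(b) = -19*b/8 (N(b) = (-9/4 - ⅛*1)*b = (-9/4 - ⅛)*b = -19*b/8)
S(I) = 1 + 1/I
(N(-12) + S(5))*(-26) = (-19/8*(-12) + (1 + 5)/5)*(-26) = (57/2 + (⅕)*6)*(-26) = (57/2 + 6/5)*(-26) = (297/10)*(-26) = -3861/5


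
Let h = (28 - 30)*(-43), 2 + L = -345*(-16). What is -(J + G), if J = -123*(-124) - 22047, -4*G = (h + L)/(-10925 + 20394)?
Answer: 64343256/9469 ≈ 6795.1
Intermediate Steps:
L = 5518 (L = -2 - 345*(-16) = -2 + 5520 = 5518)
h = 86 (h = -2*(-43) = 86)
G = -1401/9469 (G = -(86 + 5518)/(4*(-10925 + 20394)) = -1401/9469 ≈ -0.14796)
J = -6795 (J = 15252 - 22047 = -6795)
-(J + G) = -(-6795 - 1401/9469) = -1*(-64343256/9469) = 64343256/9469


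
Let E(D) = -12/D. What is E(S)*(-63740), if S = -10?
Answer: -76488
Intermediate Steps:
E(S)*(-63740) = -12/(-10)*(-63740) = -12*(-1/10)*(-63740) = (6/5)*(-63740) = -76488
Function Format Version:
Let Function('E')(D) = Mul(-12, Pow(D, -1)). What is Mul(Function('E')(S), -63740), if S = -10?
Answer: -76488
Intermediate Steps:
Mul(Function('E')(S), -63740) = Mul(Mul(-12, Pow(-10, -1)), -63740) = Mul(Mul(-12, Rational(-1, 10)), -63740) = Mul(Rational(6, 5), -63740) = -76488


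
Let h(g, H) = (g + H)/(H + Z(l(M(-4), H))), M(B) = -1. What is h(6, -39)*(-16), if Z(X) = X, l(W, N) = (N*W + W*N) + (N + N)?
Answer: -176/13 ≈ -13.538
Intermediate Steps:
l(W, N) = 2*N + 2*N*W (l(W, N) = (N*W + N*W) + 2*N = 2*N*W + 2*N = 2*N + 2*N*W)
h(g, H) = (H + g)/H (h(g, H) = (g + H)/(H + 2*H*(1 - 1)) = (H + g)/(H + 2*H*0) = (H + g)/(H + 0) = (H + g)/H)
h(6, -39)*(-16) = ((-39 + 6)/(-39))*(-16) = -1/39*(-33)*(-16) = (11/13)*(-16) = -176/13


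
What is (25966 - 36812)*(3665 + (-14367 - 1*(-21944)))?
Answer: -121930732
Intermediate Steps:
(25966 - 36812)*(3665 + (-14367 - 1*(-21944))) = -10846*(3665 + (-14367 + 21944)) = -10846*(3665 + 7577) = -10846*11242 = -121930732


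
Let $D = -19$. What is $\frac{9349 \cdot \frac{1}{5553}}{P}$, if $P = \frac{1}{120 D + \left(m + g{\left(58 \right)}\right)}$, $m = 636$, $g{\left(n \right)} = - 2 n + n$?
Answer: $- \frac{15911998}{5553} \approx -2865.5$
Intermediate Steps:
$g{\left(n \right)} = - n$
$P = - \frac{1}{1702}$ ($P = \frac{1}{120 \left(-19\right) + \left(636 - 58\right)} = \frac{1}{-2280 + \left(636 - 58\right)} = \frac{1}{-2280 + 578} = \frac{1}{-1702} = - \frac{1}{1702} \approx -0.00058754$)
$\frac{9349 \cdot \frac{1}{5553}}{P} = \frac{9349 \cdot \frac{1}{5553}}{- \frac{1}{1702}} = 9349 \cdot \frac{1}{5553} \left(-1702\right) = \frac{9349}{5553} \left(-1702\right) = - \frac{15911998}{5553}$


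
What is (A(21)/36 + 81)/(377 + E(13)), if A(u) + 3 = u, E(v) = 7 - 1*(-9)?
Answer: 163/786 ≈ 0.20738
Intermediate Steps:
E(v) = 16 (E(v) = 7 + 9 = 16)
A(u) = -3 + u
(A(21)/36 + 81)/(377 + E(13)) = ((-3 + 21)/36 + 81)/(377 + 16) = (18*(1/36) + 81)/393 = (1/2 + 81)*(1/393) = (163/2)*(1/393) = 163/786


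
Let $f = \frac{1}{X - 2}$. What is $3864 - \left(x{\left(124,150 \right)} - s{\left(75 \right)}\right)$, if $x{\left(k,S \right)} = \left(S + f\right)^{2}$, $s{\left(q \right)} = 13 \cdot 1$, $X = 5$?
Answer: $- \frac{168508}{9} \approx -18723.0$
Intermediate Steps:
$f = \frac{1}{3}$ ($f = \frac{1}{5 - 2} = \frac{1}{3} \approx 0.33333$)
$s{\left(q \right)} = 13$
$x{\left(k,S \right)} = \left(\frac{1}{3} + S\right)^{2}$ ($x{\left(k,S \right)} = \left(S + \frac{1}{3}\right)^{2} = \left(\frac{1}{3} + S\right)^{2}$)
$3864 - \left(x{\left(124,150 \right)} - s{\left(75 \right)}\right) = 3864 - \left(\frac{\left(1 + 3 \cdot 150\right)^{2}}{9} - 13\right) = 3864 - \left(\frac{\left(1 + 450\right)^{2}}{9} - 13\right) = 3864 - \left(\frac{451^{2}}{9} - 13\right) = 3864 - \left(\frac{1}{9} \cdot 203401 - 13\right) = 3864 - \left(\frac{203401}{9} - 13\right) = 3864 - \frac{203284}{9} = - \frac{168508}{9}$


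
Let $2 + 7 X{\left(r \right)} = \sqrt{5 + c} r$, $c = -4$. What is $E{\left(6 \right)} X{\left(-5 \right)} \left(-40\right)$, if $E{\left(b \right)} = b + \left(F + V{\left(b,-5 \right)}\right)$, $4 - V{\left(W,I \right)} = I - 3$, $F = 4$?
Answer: $880$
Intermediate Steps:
$V{\left(W,I \right)} = 7 - I$ ($V{\left(W,I \right)} = 4 - \left(I - 3\right) = 4 - \left(-3 + I\right) = 7 - I$)
$E{\left(b \right)} = 16 + b$ ($E{\left(b \right)} = b + \left(4 + \left(7 - -5\right)\right) = b + \left(4 + \left(7 + 5\right)\right) = b + \left(4 + 12\right) = b + 16 = 16 + b$)
$X{\left(r \right)} = - \frac{2}{7} + \frac{r}{7}$ ($X{\left(r \right)} = - \frac{2}{7} + \frac{\sqrt{5 - 4} r}{7} = - \frac{2}{7} + \frac{\sqrt{1} r}{7} = - \frac{2}{7} + \frac{1 r}{7} = - \frac{2}{7} + \frac{r}{7}$)
$E{\left(6 \right)} X{\left(-5 \right)} \left(-40\right) = \left(16 + 6\right) \left(- \frac{2}{7} + \frac{1}{7} \left(-5\right)\right) \left(-40\right) = 22 \left(- \frac{2}{7} - \frac{5}{7}\right) \left(-40\right) = 22 \left(-1\right) \left(-40\right) = \left(-22\right) \left(-40\right) = 880$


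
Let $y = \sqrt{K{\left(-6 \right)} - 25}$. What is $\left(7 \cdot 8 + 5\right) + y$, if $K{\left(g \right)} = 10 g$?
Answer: $61 + i \sqrt{85} \approx 61.0 + 9.2195 i$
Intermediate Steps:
$y = i \sqrt{85}$ ($y = \sqrt{10 \left(-6\right) - 25} = \sqrt{-60 - 25} = \sqrt{-85} = i \sqrt{85} \approx 9.2195 i$)
$\left(7 \cdot 8 + 5\right) + y = \left(7 \cdot 8 + 5\right) + i \sqrt{85} = \left(56 + 5\right) + i \sqrt{85} = 61 + i \sqrt{85}$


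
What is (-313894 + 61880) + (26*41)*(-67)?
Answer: -323436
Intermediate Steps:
(-313894 + 61880) + (26*41)*(-67) = -252014 + 1066*(-67) = -252014 - 71422 = -323436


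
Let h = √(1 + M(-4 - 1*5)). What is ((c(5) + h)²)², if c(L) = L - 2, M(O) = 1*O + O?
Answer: (3 + I*√17)⁴ ≈ -548.0 - 395.82*I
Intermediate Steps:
M(O) = 2*O (M(O) = O + O = 2*O)
c(L) = -2 + L
h = I*√17 (h = √(1 + 2*(-4 - 1*5)) = √(1 + 2*(-4 - 5)) = √(1 + 2*(-9)) = √(1 - 18) = √(-17) = I*√17 ≈ 4.1231*I)
((c(5) + h)²)² = (((-2 + 5) + I*√17)²)² = ((3 + I*√17)²)² = (3 + I*√17)⁴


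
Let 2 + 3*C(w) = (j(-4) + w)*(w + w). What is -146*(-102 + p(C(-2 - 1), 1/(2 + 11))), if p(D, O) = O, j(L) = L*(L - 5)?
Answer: 193450/13 ≈ 14881.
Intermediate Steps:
j(L) = L*(-5 + L)
C(w) = -2/3 + 2*w*(36 + w)/3 (C(w) = -2/3 + ((-4*(-5 - 4) + w)*(w + w))/3 = -2/3 + ((-4*(-9) + w)*(2*w))/3 = -2/3 + ((36 + w)*(2*w))/3 = -2/3 + (2*w*(36 + w))/3 = -2/3 + 2*w*(36 + w)/3)
-146*(-102 + p(C(-2 - 1), 1/(2 + 11))) = -146*(-102 + 1/(2 + 11)) = -146*(-102 + 1/13) = -146*(-1325/13) = 193450/13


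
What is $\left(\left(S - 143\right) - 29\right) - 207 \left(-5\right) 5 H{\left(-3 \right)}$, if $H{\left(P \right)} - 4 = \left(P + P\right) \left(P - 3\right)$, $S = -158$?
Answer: $206670$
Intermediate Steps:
$H{\left(P \right)} = 4 + 2 P \left(-3 + P\right)$ ($H{\left(P \right)} = 4 + \left(P + P\right) \left(P - 3\right) = 4 + 2 P \left(-3 + P\right)$)
$\left(\left(S - 143\right) - 29\right) - 207 \left(-5\right) 5 H{\left(-3 \right)} = \left(\left(-158 - 143\right) - 29\right) - 207 \left(-5\right) 5 \left(4 - -18 + 2 \left(-3\right)^{2}\right) = \left(-301 - 29\right) - 207 \left(- 25 \left(4 + 18 + 2 \cdot 9\right)\right) = -330 - 207 \left(- 25 \left(4 + 18 + 18\right)\right) = -330 - 207 \left(\left(-25\right) 40\right) = -330 - -207000 = -330 + 207000 = 206670$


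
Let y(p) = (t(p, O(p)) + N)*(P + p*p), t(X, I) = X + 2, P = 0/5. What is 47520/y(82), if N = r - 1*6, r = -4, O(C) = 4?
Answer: 5940/62197 ≈ 0.095503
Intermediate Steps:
P = 0 (P = 0*(1/5) = 0)
N = -10 (N = -4 - 1*6 = -4 - 6 = -10)
t(X, I) = 2 + X
y(p) = p**2*(-8 + p) (y(p) = ((2 + p) - 10)*(0 + p*p) = (-8 + p)*(0 + p**2) = (-8 + p)*p**2 = p**2*(-8 + p))
47520/y(82) = 47520/((82**2*(-8 + 82))) = 47520/((6724*74)) = 47520/497576 = 47520*(1/497576) = 5940/62197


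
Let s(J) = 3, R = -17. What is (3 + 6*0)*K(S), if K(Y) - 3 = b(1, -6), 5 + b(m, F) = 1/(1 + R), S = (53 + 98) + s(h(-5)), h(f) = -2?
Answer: -99/16 ≈ -6.1875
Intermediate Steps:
S = 154 (S = (53 + 98) + 3 = 151 + 3 = 154)
b(m, F) = -81/16 (b(m, F) = -5 + 1/(1 - 17) = -5 + 1/(-16) = -5 - 1/16 = -81/16)
K(Y) = -33/16 (K(Y) = 3 - 81/16 = -33/16)
(3 + 6*0)*K(S) = (3 + 6*0)*(-33/16) = (3 + 0)*(-33/16) = 3*(-33/16) = -99/16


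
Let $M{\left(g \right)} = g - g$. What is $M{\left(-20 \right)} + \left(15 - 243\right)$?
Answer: $-228$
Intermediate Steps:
$M{\left(g \right)} = 0$
$M{\left(-20 \right)} + \left(15 - 243\right) = 0 + \left(15 - 243\right) = 0 - 228 = -228$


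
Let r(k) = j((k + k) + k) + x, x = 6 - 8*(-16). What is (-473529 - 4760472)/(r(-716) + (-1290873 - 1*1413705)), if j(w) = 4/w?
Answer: 2810658537/1452286429 ≈ 1.9353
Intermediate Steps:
x = 134 (x = 6 + 128 = 134)
r(k) = 134 + 4/(3*k) (r(k) = 4/((k + k) + k) + 134 = 4/(2*k + k) + 134 = 4/((3*k)) + 134 = 4*(1/(3*k)) + 134 = 4/(3*k) + 134 = 134 + 4/(3*k))
(-473529 - 4760472)/(r(-716) + (-1290873 - 1*1413705)) = (-473529 - 4760472)/((134 + (4/3)/(-716)) + (-1290873 - 1*1413705)) = -5234001/((134 + (4/3)*(-1/716)) + (-1290873 - 1413705)) = -5234001/((134 - 1/537) - 2704578) = -5234001/(71957/537 - 2704578) = -5234001/(-1452286429/537) = -5234001*(-537/1452286429) = 2810658537/1452286429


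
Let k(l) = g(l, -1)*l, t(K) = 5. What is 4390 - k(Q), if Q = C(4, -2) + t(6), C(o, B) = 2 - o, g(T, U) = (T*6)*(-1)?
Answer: 4444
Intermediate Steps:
g(T, U) = -6*T (g(T, U) = (6*T)*(-1) = -6*T)
Q = 3 (Q = (2 - 1*4) + 5 = (2 - 4) + 5 = -2 + 5 = 3)
k(l) = -6*l² (k(l) = (-6*l)*l = -6*l²)
4390 - k(Q) = 4390 - (-6)*3² = 4390 - (-6)*9 = 4390 - 1*(-54) = 4390 + 54 = 4444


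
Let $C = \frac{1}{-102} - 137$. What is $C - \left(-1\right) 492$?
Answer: $\frac{36209}{102} \approx 354.99$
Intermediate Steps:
$C = - \frac{13975}{102}$ ($C = - \frac{1}{102} - 137 = - \frac{13975}{102} \approx -137.01$)
$C - \left(-1\right) 492 = - \frac{13975}{102} - \left(-1\right) 492 = - \frac{13975}{102} - -492 = - \frac{13975}{102} + 492 = \frac{36209}{102}$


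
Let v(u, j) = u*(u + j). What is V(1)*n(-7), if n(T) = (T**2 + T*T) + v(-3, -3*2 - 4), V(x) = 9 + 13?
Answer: 3014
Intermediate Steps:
v(u, j) = u*(j + u)
V(x) = 22
n(T) = 39 + 2*T**2 (n(T) = (T**2 + T*T) - 3*((-3*2 - 4) - 3) = (T**2 + T**2) - 3*((-6 - 4) - 3) = 2*T**2 - 3*(-10 - 3) = 2*T**2 - 3*(-13) = 2*T**2 + 39 = 39 + 2*T**2)
V(1)*n(-7) = 22*(39 + 2*(-7)**2) = 22*(39 + 2*49) = 22*(39 + 98) = 22*137 = 3014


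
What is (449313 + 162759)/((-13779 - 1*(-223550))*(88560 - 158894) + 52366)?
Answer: -51006/1229498429 ≈ -4.1485e-5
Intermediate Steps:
(449313 + 162759)/((-13779 - 1*(-223550))*(88560 - 158894) + 52366) = 612072/((-13779 + 223550)*(-70334) + 52366) = 612072/(209771*(-70334) + 52366) = 612072/(-14754033514 + 52366) = 612072/(-14753981148) = 612072*(-1/14753981148) = -51006/1229498429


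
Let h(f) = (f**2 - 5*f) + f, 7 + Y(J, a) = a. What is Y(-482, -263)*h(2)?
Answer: 1080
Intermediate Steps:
Y(J, a) = -7 + a
h(f) = f**2 - 4*f
Y(-482, -263)*h(2) = (-7 - 263)*(2*(-4 + 2)) = -540*(-2) = -270*(-4) = 1080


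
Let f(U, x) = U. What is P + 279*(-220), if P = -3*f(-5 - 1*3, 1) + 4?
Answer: -61352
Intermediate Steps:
P = 28 (P = -3*(-5 - 1*3) + 4 = -3*(-5 - 3) + 4 = -3*(-8) + 4 = 24 + 4 = 28)
P + 279*(-220) = 28 + 279*(-220) = 28 - 61380 = -61352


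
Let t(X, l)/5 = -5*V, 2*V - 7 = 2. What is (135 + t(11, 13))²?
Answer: 2025/4 ≈ 506.25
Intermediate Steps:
V = 9/2 (V = 7/2 + (½)*2 = 7/2 + 1 = 9/2 ≈ 4.5000)
t(X, l) = -225/2 (t(X, l) = 5*(-5*9/2) = 5*(-45/2) = -225/2)
(135 + t(11, 13))² = (135 - 225/2)² = (45/2)² = 2025/4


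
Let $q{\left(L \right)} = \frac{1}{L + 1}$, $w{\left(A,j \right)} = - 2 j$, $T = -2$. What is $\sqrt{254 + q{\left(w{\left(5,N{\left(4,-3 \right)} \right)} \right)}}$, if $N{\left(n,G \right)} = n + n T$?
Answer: $\frac{\sqrt{2287}}{3} \approx 15.941$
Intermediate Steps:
$N{\left(n,G \right)} = - n$ ($N{\left(n,G \right)} = n + n \left(-2\right) = n - 2 n = - n$)
$q{\left(L \right)} = \frac{1}{1 + L}$
$\sqrt{254 + q{\left(w{\left(5,N{\left(4,-3 \right)} \right)} \right)}} = \sqrt{254 + \frac{1}{1 - 2 \left(\left(-1\right) 4\right)}} = \sqrt{254 + \frac{1}{1 - -8}} = \sqrt{254 + \frac{1}{1 + 8}} = \sqrt{254 + \frac{1}{9}} = \sqrt{\frac{2287}{9}} = \frac{\sqrt{2287}}{3}$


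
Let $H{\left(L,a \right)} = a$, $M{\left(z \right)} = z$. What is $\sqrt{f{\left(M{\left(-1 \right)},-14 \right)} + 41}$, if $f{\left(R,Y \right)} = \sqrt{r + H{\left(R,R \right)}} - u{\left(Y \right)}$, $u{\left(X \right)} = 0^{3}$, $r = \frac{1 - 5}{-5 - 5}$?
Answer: $\frac{\sqrt{1025 + 5 i \sqrt{15}}}{5} \approx 6.4034 + 0.060483 i$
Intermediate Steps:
$r = \frac{2}{5}$ ($r = - \frac{4}{-10} = \left(-4\right) \left(- \frac{1}{10}\right) = \frac{2}{5} \approx 0.4$)
$u{\left(X \right)} = 0$
$f{\left(R,Y \right)} = \sqrt{\frac{2}{5} + R}$ ($f{\left(R,Y \right)} = \sqrt{\frac{2}{5} + R} - 0 = \sqrt{\frac{2}{5} + R} + 0 = \sqrt{\frac{2}{5} + R}$)
$\sqrt{f{\left(M{\left(-1 \right)},-14 \right)} + 41} = \sqrt{\frac{\sqrt{10 + 25 \left(-1\right)}}{5} + 41} = \sqrt{\frac{\sqrt{10 - 25}}{5} + 41} = \sqrt{\frac{\sqrt{-15}}{5} + 41} = \sqrt{\frac{i \sqrt{15}}{5} + 41} = \sqrt{41 + \frac{i \sqrt{15}}{5}}$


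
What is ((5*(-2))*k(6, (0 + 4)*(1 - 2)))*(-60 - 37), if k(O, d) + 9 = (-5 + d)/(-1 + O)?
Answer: -10476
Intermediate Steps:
k(O, d) = -9 + (-5 + d)/(-1 + O)
((5*(-2))*k(6, (0 + 4)*(1 - 2)))*(-60 - 37) = ((5*(-2))*((4 + (0 + 4)*(1 - 2) - 9*6)/(-1 + 6)))*(-60 - 37) = -10*(4 + 4*(-1) - 54)/5*(-97) = -2*(4 - 4 - 54)*(-97) = -2*(-54)*(-97) = -10*(-54/5)*(-97) = 108*(-97) = -10476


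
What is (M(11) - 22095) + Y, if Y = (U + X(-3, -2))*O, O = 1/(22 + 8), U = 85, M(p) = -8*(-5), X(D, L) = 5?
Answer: -22052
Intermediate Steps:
M(p) = 40
O = 1/30 ≈ 0.033333
Y = 3 (Y = (85 + 5)*(1/30) = 90*(1/30) = 3)
(M(11) - 22095) + Y = (40 - 22095) + 3 = -22055 + 3 = -22052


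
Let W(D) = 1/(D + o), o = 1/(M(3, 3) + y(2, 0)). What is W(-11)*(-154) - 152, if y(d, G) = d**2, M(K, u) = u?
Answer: -5237/38 ≈ -137.82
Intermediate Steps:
o = 1/7 (o = 1/(3 + 2**2) = 1/(3 + 4) = 1/7 ≈ 0.14286)
W(D) = 1/(1/7 + D) (W(D) = 1/(D + 1/7) = 1/(1/7 + D))
W(-11)*(-154) - 152 = (7/(1 + 7*(-11)))*(-154) - 152 = (7/(1 - 77))*(-154) - 152 = (7/(-76))*(-154) - 152 = (7*(-1/76))*(-154) - 152 = -7/76*(-154) - 152 = 539/38 - 152 = -5237/38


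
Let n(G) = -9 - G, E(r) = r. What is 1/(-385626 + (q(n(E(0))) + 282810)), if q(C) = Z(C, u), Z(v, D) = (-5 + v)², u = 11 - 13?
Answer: -1/102620 ≈ -9.7447e-6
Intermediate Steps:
u = -2
q(C) = (-5 + C)²
1/(-385626 + (q(n(E(0))) + 282810)) = 1/(-385626 + ((-5 + (-9 - 1*0))² + 282810)) = 1/(-385626 + ((-5 + (-9 + 0))² + 282810)) = 1/(-385626 + ((-5 - 9)² + 282810)) = 1/(-385626 + ((-14)² + 282810)) = 1/(-385626 + (196 + 282810)) = 1/(-385626 + 283006) = 1/(-102620) = -1/102620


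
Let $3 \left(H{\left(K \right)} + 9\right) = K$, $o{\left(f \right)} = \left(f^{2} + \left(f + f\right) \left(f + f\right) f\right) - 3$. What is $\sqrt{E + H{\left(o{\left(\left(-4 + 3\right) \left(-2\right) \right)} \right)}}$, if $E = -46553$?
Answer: $i \sqrt{46551} \approx 215.76 i$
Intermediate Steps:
$o{\left(f \right)} = -3 + f^{2} + 4 f^{3}$ ($o{\left(f \right)} = \left(f^{2} + 2 f 2 f f\right) - 3 = \left(f^{2} + 4 f^{2} f\right) - 3 = \left(f^{2} + 4 f^{3}\right) - 3 = -3 + f^{2} + 4 f^{3}$)
$H{\left(K \right)} = -9 + \frac{K}{3}$
$\sqrt{E + H{\left(o{\left(\left(-4 + 3\right) \left(-2\right) \right)} \right)}} = \sqrt{-46553 - \left(9 - \frac{-3 + \left(\left(-4 + 3\right) \left(-2\right)\right)^{2} + 4 \left(\left(-4 + 3\right) \left(-2\right)\right)^{3}}{3}\right)} = \sqrt{-46553 - \left(9 - \frac{-3 + \left(\left(-1\right) \left(-2\right)\right)^{2} + 4 \left(\left(-1\right) \left(-2\right)\right)^{3}}{3}\right)} = \sqrt{-46553 - \left(9 - \frac{-3 + 2^{2} + 4 \cdot 2^{3}}{3}\right)} = \sqrt{-46553 - \left(9 - \frac{-3 + 4 + 4 \cdot 8}{3}\right)} = \sqrt{-46553 - \left(9 - \frac{-3 + 4 + 32}{3}\right)} = \sqrt{-46553 + \left(-9 + \frac{1}{3} \cdot 33\right)} = \sqrt{-46553 + \left(-9 + 11\right)} = \sqrt{-46553 + 2} = \sqrt{-46551} = i \sqrt{46551}$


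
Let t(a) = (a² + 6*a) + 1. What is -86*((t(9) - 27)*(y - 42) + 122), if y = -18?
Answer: 551948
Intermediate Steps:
t(a) = 1 + a² + 6*a
-86*((t(9) - 27)*(y - 42) + 122) = -86*(((1 + 9² + 6*9) - 27)*(-18 - 42) + 122) = -86*(((1 + 81 + 54) - 27)*(-60) + 122) = -86*((136 - 27)*(-60) + 122) = -86*(109*(-60) + 122) = -86*(-6540 + 122) = -86*(-6418) = 551948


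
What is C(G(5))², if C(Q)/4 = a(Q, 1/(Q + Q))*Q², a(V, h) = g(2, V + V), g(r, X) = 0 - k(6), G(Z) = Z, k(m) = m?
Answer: 360000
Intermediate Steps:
g(r, X) = -6 (g(r, X) = 0 - 1*6 = 0 - 6 = -6)
a(V, h) = -6
C(Q) = -24*Q² (C(Q) = 4*(-6*Q²) = -24*Q²)
C(G(5))² = (-24*5²)² = (-24*25)² = (-600)² = 360000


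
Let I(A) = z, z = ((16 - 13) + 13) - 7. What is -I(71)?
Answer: -9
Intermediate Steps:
z = 9 (z = (3 + 13) - 7 = 16 - 7 = 9)
I(A) = 9
-I(71) = -1*9 = -9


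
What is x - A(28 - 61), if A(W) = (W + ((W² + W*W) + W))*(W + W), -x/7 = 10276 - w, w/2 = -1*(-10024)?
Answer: 207796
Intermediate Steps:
w = 20048 (w = 2*(-1*(-10024)) = 2*10024 = 20048)
x = 68404 (x = -7*(10276 - 1*20048) = -7*(10276 - 20048) = -7*(-9772) = 68404)
A(W) = 2*W*(2*W + 2*W²) (A(W) = (W + ((W² + W²) + W))*(2*W) = (W + (2*W² + W))*(2*W) = (W + (W + 2*W²))*(2*W) = (2*W + 2*W²)*(2*W) = 2*W*(2*W + 2*W²))
x - A(28 - 61) = 68404 - 4*(28 - 61)²*(1 + (28 - 61)) = 68404 - 4*(-33)²*(1 - 33) = 68404 - 4*1089*(-32) = 68404 - 1*(-139392) = 68404 + 139392 = 207796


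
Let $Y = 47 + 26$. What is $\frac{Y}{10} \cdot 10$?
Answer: $73$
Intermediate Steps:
$Y = 73$
$\frac{Y}{10} \cdot 10 = \frac{73}{10} \cdot 10 = 73$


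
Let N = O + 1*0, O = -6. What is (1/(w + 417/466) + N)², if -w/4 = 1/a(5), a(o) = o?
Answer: 1008016/48841 ≈ 20.639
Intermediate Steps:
N = -6 (N = -6 + 1*0 = -6 + 0 = -6)
w = -⅘ (w = -4/5 = -4*⅕ = -⅘ ≈ -0.80000)
(1/(w + 417/466) + N)² = (1/(-⅘ + 417/466) - 6)² = (1/(221/2330) - 6)² = (2330/221 - 6)² = (1004/221)² = 1008016/48841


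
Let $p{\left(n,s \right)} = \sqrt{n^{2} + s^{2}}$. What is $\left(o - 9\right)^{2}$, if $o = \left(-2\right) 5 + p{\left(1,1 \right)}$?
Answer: $\left(19 - \sqrt{2}\right)^{2} \approx 309.26$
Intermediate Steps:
$o = -10 + \sqrt{2}$ ($o = \left(-2\right) 5 + \sqrt{1^{2} + 1^{2}} = -10 + \sqrt{1 + 1} = -10 + \sqrt{2} \approx -8.5858$)
$\left(o - 9\right)^{2} = \left(\left(-10 + \sqrt{2}\right) - 9\right)^{2} = \left(-19 + \sqrt{2}\right)^{2}$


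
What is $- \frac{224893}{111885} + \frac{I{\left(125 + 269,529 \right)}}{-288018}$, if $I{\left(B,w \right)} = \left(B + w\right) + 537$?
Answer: $- \frac{10822764029}{5370815655} \approx -2.0151$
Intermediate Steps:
$I{\left(B,w \right)} = 537 + B + w$
$- \frac{224893}{111885} + \frac{I{\left(125 + 269,529 \right)}}{-288018} = - \frac{224893}{111885} + \frac{537 + \left(125 + 269\right) + 529}{-288018} = \left(-224893\right) \frac{1}{111885} + \left(537 + 394 + 529\right) \left(- \frac{1}{288018}\right) = - \frac{224893}{111885} + 1460 \left(- \frac{1}{288018}\right) = - \frac{224893}{111885} - \frac{730}{144009} = - \frac{10822764029}{5370815655}$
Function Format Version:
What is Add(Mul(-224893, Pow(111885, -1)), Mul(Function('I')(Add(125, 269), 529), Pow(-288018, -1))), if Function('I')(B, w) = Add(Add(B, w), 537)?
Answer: Rational(-10822764029, 5370815655) ≈ -2.0151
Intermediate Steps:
Function('I')(B, w) = Add(537, B, w)
Add(Mul(-224893, Pow(111885, -1)), Mul(Function('I')(Add(125, 269), 529), Pow(-288018, -1))) = Add(Mul(-224893, Pow(111885, -1)), Mul(Add(537, Add(125, 269), 529), Pow(-288018, -1))) = Add(Mul(-224893, Rational(1, 111885)), Mul(Add(537, 394, 529), Rational(-1, 288018))) = Add(Rational(-224893, 111885), Mul(1460, Rational(-1, 288018))) = Add(Rational(-224893, 111885), Rational(-730, 144009)) = Rational(-10822764029, 5370815655)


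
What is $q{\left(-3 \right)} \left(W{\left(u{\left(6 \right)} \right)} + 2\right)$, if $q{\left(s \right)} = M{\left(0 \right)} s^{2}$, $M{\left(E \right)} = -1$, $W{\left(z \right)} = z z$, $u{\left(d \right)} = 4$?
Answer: $-162$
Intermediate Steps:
$W{\left(z \right)} = z^{2}$
$q{\left(s \right)} = - s^{2}$
$q{\left(-3 \right)} \left(W{\left(u{\left(6 \right)} \right)} + 2\right) = - \left(-3\right)^{2} \left(4^{2} + 2\right) = \left(-1\right) 9 \left(16 + 2\right) = \left(-9\right) 18 = -162$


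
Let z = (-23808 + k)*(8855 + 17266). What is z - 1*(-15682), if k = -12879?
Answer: -958285445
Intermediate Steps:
z = -958301127 (z = (-23808 - 12879)*(8855 + 17266) = -36687*26121 = -958301127)
z - 1*(-15682) = -958301127 - 1*(-15682) = -958301127 + 15682 = -958285445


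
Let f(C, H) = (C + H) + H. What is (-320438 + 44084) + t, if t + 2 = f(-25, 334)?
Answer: -275713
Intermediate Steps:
f(C, H) = C + 2*H
t = 641 (t = -2 + (-25 + 2*334) = -2 + (-25 + 668) = -2 + 643 = 641)
(-320438 + 44084) + t = (-320438 + 44084) + 641 = -276354 + 641 = -275713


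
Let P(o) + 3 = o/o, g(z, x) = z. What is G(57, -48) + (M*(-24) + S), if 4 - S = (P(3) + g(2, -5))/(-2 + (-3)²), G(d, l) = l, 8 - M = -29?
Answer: -932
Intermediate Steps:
M = 37 (M = 8 - 1*(-29) = 8 + 29 = 37)
P(o) = -2 (P(o) = -3 + o/o = -3 + 1 = -2)
S = 4 (S = 4 - (-2 + 2)/(-2 + (-3)²) = 4 - 0/(-2 + 9) = 4 - 0/7 = 4 - 1*0 = 4 + 0 = 4)
G(57, -48) + (M*(-24) + S) = -48 + (37*(-24) + 4) = -48 + (-888 + 4) = -48 - 884 = -932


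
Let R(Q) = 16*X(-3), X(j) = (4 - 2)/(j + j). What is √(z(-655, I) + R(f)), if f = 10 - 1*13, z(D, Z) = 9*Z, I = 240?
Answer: 8*√303/3 ≈ 46.418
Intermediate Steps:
X(j) = 1/j (X(j) = 2/((2*j)) = 2*(1/(2*j)) = 1/j)
f = -3 (f = 10 - 13 = -3)
R(Q) = -16/3 (R(Q) = 16/(-3) = 16*(-⅓) = -16/3)
√(z(-655, I) + R(f)) = √(9*240 - 16/3) = √(2160 - 16/3) = √(6464/3) = 8*√303/3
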